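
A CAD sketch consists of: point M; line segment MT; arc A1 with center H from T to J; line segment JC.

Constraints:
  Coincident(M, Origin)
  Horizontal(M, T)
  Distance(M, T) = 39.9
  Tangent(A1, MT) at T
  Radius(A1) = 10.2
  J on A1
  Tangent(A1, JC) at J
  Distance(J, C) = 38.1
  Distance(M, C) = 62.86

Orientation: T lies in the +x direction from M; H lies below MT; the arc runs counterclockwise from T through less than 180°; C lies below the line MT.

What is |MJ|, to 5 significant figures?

32.471

M is at the origin; M and T share the same y with |MT| = 39.9 and T on the +x side, so T = (39.900, 0.0000). Tangency of A1 to MT means the radius HT is perpendicular to MT, so H = T + (0, -10.2) = (39.900, -10.200). Since HJ ⟂ JC (tangency), |HC| = √(10.2² + 38.1²) = 39.442 regardless of where J sits on A1. So C lies on both circle(M, 62.86) and circle(H, 39.442); the below-MT intersection is C = (38.591, -49.620). J is the foot of the tangent from C: J = (29.965, -12.509).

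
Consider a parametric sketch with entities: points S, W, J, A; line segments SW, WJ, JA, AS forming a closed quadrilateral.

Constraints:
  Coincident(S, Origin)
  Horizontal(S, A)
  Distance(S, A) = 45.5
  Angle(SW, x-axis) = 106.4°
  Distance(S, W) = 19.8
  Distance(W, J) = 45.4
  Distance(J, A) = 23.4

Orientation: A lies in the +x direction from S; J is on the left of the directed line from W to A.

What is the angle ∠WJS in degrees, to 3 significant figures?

25.1°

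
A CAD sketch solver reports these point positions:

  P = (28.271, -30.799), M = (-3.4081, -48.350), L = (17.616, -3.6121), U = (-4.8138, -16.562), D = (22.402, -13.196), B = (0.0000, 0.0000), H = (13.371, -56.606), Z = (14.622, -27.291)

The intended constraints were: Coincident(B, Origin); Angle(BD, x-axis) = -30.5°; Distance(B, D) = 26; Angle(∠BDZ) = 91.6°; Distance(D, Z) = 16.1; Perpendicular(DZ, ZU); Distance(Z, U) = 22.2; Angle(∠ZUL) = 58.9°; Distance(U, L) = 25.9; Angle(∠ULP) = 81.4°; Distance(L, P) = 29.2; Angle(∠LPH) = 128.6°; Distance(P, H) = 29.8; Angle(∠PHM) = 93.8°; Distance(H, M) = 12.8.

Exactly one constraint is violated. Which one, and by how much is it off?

Distance(H, M) = 12.8 — off by 5.90.

B = (0.00, 0.00) ✓; BD at -30.50° ✓; |BD| = 26.00 ✓; ∠BDZ = 91.60° ✓; |DZ| = 16.10 ✓; ∠(DZ, ZU) = 90.00° ✓; |ZU| = 22.20 ✓; ∠ZUL = 58.90° ✓; |UL| = 25.90 ✓; ∠ULP = 81.40° ✓; |LP| = 29.20 ✓; ∠LPH = 128.6° ✓; |PH| = 29.80 ✓; ∠PHM = 93.80° ✓; |HM| = 18.70 ✗.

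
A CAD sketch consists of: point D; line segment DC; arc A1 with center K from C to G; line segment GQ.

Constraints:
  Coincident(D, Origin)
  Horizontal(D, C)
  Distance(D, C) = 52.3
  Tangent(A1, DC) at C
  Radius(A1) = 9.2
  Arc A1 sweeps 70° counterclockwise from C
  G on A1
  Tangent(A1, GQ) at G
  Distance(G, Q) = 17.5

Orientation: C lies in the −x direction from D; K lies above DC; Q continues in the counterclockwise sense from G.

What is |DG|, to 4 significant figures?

44.07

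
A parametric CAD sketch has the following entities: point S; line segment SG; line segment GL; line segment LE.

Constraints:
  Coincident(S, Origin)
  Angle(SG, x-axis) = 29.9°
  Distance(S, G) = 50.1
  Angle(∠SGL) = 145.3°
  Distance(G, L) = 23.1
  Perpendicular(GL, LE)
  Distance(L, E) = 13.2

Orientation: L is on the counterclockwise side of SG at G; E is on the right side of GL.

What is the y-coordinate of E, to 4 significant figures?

40.18

∠SGL = 145.3°, so GL runs at 29.9° + (180° − 145.3°) = 64.60° from the x-axis; with |GL| = 23.1, L = G + 23.1·(cos 64.60°, sin 64.60°) = (53.34, 45.84). GL ⟂ LE; with |LE| = 13.2 on the right of GL, E = L + 13.2·(0.9033, -0.4289) = (65.26, 40.18). So E.y = 40.18.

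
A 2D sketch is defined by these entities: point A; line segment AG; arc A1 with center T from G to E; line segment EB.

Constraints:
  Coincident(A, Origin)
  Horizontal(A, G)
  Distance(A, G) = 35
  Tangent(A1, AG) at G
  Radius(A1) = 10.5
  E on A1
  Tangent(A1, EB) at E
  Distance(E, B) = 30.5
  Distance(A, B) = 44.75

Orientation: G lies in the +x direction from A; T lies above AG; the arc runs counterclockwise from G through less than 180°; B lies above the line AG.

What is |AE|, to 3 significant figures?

46.1

A is at the origin; AG is horizontal with |AG| = 35.0 and G on the +x side, so G = (35.0, 0.00). Tangency of A1 to AG means the radius TG is perpendicular to AG, so T = G + (0, 10.5) = (35.0, 10.5). Since TE ⟂ EB (tangency), |TB| = √(10.5² + 30.5²) = 32.3 regardless of where E sits on A1. So B lies on both circle(A, 44.75) and circle(T, 32.3); the above-AG intersection is B = (21.0, 39.5). E is the foot of the tangent from B: E = (42.4, 17.9).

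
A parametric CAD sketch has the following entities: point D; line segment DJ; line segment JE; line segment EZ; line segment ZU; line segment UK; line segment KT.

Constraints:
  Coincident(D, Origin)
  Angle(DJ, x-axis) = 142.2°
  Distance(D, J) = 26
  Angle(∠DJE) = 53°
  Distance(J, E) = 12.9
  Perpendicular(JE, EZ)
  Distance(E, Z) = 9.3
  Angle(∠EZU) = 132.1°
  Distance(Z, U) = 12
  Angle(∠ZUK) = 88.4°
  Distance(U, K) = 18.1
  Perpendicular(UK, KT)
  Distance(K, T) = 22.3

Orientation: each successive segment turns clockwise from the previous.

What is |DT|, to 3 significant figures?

32.3

D is at the origin; DJ runs at 142.2° with length 26.0, so J = (-20.5, 15.9). ∠DJE = 53.0° gives JE at 15.2° from the x-axis; with |JE| = 12.9, E = (-8.10, 19.3). JE is perpendicular to EZ, so EZ runs at -74.8°; with |EZ| = 9.3, Z = (-5.66, 10.3). ∠EZU = 132.1° gives ZU at -123° from the x-axis; with |ZU| = 12.0, U = (-12.1, 0.245). ∠ZUK = 88.4° gives UK at 146° from the x-axis; with |UK| = 18.1, K = (-27.1, 10.4). The perpendicularity gives KT at right angles to UK, so KT runs at 55.7°; with |KT| = 22.3, T = (-14.5, 28.9). Then |DT| = |T − D| = 32.3.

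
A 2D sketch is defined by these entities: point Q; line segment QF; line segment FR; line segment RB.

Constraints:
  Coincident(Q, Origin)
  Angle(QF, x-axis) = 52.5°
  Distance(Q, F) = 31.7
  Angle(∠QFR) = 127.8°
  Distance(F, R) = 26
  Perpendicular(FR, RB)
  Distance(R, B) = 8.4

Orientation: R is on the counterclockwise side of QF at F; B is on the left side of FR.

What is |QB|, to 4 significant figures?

48.38

Q is at the origin; QF runs at 52.5° with length 31.7, so F = 31.7·(cos 52.5°, sin 52.5°) = (19.30, 25.15). ∠QFR = 127.8°, so FR runs at 52.5° + (180° − 127.8°) = 104.7° from the x-axis; with |FR| = 26.0, R = F + 26.0·(cos 104.7°, sin 104.7°) = (12.70, 50.30). The perpendicularity gives RB at right angles to FR; with |RB| = 8.4 on the left of FR, B = R + 8.4·(-0.9673, -0.2538) = (4.575, 48.17). Then |QB| = |B − Q| = 48.38.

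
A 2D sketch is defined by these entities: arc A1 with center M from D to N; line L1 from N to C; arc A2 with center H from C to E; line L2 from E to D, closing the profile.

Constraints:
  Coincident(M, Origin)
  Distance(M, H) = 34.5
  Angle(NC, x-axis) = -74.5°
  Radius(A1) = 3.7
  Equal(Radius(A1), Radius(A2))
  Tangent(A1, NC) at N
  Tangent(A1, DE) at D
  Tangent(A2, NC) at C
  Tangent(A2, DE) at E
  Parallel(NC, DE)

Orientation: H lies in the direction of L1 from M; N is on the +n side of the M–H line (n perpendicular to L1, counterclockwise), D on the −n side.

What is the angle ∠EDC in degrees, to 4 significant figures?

12.11°

Tangency of A1 to both parallel lines with radius 3.7 puts N and D at M ± 3.7·n: N = (3.565, 0.9888), D = (-3.565, -0.9888). Equal radii place C and E the same way about H: C = H + 3.7·n = (12.79, -32.26), E = H − 3.7·n = (5.654, -34.23). Then cos ∠EDC = DE·DC / (|DE||DC|), giving 12.11°.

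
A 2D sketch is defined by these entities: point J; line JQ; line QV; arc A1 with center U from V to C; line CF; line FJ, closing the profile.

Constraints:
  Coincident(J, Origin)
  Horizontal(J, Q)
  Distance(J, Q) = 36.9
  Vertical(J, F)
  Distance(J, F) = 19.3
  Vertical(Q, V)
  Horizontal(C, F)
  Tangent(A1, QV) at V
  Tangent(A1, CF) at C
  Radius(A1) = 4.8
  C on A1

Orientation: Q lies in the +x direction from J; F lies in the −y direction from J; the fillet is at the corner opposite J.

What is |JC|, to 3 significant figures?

37.5

J is at the origin; J and Q share the same y with |JQ| = 36.9 and Q on the +x side, so Q = (36.9, 0.00). JF is vertical with |JF| = 19.3 and F on the −y side, so F = (0.00, -19.3). The virtual corner opposite J is at (36.9, -19.3). Tangency of A1 to QV means the radius UV is perpendicular to QV and the tangent condition forces UC to be normal to CF, with radius 4.8, so the center U sits 4.8 in from both sides at U = (32.1, -14.5). That places the tangent points at V = (36.9, -14.5) on QV and C = (32.1, -19.3) on CF. Then |JC| = |C − J| = 37.5.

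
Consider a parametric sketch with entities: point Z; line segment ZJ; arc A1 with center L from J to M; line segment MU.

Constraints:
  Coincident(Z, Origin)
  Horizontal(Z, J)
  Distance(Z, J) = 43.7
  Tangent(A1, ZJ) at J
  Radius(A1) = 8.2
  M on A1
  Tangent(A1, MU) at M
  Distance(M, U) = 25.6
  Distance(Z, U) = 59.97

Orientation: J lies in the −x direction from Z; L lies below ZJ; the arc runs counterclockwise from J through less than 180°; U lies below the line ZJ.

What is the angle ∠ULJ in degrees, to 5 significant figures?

168.59°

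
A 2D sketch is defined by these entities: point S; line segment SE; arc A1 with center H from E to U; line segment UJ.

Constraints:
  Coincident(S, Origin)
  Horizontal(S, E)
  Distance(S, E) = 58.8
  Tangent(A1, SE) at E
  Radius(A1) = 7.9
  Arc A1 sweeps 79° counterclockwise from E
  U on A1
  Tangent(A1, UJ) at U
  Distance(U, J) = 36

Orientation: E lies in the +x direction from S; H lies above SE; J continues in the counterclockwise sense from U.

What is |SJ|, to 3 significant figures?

84.5

On A1, E sits at bearing -90° from H; a 79° counterclockwise sweep puts U at bearing -11°, so U = H + 7.9·(cos -11°, sin -11°) = (66.6, 6.39). A1 meets UJ tangentially, so HU is at right angles to UJ, so UJ runs along (−sin -11°, cos -11°); with |UJ| = 36.0, J = (73.4, 41.7). Then |SJ| = |J − S| = 84.5.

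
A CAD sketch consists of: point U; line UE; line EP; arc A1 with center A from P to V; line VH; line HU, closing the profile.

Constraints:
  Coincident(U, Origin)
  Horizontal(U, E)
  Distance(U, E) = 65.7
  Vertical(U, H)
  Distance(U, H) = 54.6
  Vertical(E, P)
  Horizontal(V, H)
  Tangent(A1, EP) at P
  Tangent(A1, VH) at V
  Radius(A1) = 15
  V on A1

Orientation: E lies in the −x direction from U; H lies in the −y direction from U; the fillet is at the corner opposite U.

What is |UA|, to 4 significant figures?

64.33

U is at the origin; U and E share the same y with |UE| = 65.7 and E on the −x side, so E = (-65.70, 0.000). U and H share the same x with |UH| = 54.6 and H on the −y side, so H = (0.000, -54.60). The virtual corner opposite U is at (-65.70, -54.60). Since A1 is tangent to EP there, AP ⟂ EP and tangency of A1 to VH means the radius AV is perpendicular to VH, with radius 15.0, so the center A sits 15.0 in from both sides at A = (-50.70, -39.60). Then |UA| = |A − U| = 64.33.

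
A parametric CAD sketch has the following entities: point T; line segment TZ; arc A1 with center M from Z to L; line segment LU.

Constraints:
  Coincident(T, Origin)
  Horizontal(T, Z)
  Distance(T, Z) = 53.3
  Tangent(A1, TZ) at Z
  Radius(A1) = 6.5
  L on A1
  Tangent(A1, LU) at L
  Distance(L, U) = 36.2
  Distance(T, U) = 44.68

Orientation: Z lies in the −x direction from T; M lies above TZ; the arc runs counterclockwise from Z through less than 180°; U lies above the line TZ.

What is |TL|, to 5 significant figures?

47.849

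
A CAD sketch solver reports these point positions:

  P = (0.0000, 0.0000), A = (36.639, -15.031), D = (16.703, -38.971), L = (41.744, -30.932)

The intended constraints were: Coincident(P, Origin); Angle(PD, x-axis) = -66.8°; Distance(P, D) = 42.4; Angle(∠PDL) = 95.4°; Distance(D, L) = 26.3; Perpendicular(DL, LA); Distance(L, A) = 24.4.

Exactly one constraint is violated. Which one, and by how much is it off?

Distance(L, A) = 24.4 — off by 7.70.

P = (0.00, 0.00) ✓; PD at -66.80° ✓; |PD| = 42.40 ✓; ∠PDL = 95.40° ✓; |DL| = 26.30 ✓; ∠(DL, LA) = 90.00° ✓; |LA| = 16.70 ✗.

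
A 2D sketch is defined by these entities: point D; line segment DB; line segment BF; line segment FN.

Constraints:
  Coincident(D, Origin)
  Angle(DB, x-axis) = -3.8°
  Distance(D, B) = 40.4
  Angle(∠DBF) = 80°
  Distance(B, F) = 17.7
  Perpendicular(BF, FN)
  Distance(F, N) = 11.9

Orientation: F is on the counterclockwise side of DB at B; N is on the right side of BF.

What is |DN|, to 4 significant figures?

52.78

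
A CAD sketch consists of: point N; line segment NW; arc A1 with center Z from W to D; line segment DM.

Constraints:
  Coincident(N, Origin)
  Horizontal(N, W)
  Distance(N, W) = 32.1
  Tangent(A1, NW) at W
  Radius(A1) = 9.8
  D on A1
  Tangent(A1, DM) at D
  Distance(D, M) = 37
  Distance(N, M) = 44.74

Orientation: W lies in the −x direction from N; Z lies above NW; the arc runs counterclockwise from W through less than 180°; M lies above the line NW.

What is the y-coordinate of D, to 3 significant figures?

7.20

Checks: |NW| = 32.10 ✓; |ZD| = 9.800 ✓; ∠(ZD, DM) = 90.00° ✓; |DM| = 37.00 ✓; |NM| = 44.74 ✓.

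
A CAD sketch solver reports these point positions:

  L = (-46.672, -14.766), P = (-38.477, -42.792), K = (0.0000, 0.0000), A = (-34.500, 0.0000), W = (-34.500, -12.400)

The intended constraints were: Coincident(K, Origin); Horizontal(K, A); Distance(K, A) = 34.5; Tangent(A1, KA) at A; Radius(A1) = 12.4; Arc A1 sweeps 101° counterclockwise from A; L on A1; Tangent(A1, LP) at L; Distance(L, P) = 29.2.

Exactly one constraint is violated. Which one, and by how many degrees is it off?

Tangent(A1, LP) at L — off by 5.30°.

K = (0.00, 0.00) ✓; K.y = 0.00, A.y = 0.00 ✓; |KA| = 34.50 ✓; ∠(WA, AK) = 90.00° ✓; |WA| = 12.40 ✓; bearing(W→L) − bearing(W→A) = 101.0° ✓; |WL| = 12.40 ✓; ∠(WL, LP) = 84.70° ✗; |LP| = 29.20 ✓.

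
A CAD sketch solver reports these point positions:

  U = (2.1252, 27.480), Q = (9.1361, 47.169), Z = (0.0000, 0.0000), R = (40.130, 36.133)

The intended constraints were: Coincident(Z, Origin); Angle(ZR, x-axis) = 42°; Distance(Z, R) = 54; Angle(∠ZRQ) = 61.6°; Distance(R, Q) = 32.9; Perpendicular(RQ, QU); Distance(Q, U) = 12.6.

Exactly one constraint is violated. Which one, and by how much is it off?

Distance(Q, U) = 12.6 — off by 8.30.

Z = (0.00, 0.00) ✓; ZR at 42.00° ✓; |ZR| = 54.00 ✓; ∠ZRQ = 61.60° ✓; |RQ| = 32.90 ✓; ∠(RQ, QU) = 90.00° ✓; |QU| = 20.90 ✗.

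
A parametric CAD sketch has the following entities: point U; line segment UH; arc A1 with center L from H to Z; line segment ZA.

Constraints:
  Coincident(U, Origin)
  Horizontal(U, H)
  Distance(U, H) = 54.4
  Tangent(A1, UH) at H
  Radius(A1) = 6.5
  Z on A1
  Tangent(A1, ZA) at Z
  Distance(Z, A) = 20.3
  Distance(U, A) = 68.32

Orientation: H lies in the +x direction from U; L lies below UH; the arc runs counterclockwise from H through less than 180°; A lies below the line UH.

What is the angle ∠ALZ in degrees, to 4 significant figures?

72.25°

U is at the origin; U and H share the same y with |UH| = 54.4 and H on the +x side, so H = (54.40, 0.000). Since A1 is tangent to UH there, LH ⟂ UH, so L = H + (0, -6.5) = (54.40, -6.500). Since LZ ⟂ ZA (tangency), |LA| = √(6.5² + 20.3²) = 21.32 regardless of where Z sits on A1. So A lies on both circle(U, 68.32) and circle(L, 21.32); the below-UH intersection is A = (63.22, -25.91). Z is the foot of the tangent from A: Z = (49.58, -10.87).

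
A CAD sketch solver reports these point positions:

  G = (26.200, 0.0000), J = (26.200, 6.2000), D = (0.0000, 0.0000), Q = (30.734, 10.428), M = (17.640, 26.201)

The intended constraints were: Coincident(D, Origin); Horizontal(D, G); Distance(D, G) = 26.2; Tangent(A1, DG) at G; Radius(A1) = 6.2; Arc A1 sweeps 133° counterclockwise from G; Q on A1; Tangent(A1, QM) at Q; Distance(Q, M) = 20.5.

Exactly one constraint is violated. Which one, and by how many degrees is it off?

Tangent(A1, QM) at Q — off by 3.30°.

D = (0.00, 0.00) ✓; D.y = 0.00, G.y = 0.00 ✓; |DG| = 26.20 ✓; ∠(JG, GD) = 90.00° ✓; |JG| = 6.200 ✓; bearing(J→Q) − bearing(J→G) = 133.0° ✓; |JQ| = 6.199 ✓; ∠(JQ, QM) = 93.30° ✗; |QM| = 20.50 ✓.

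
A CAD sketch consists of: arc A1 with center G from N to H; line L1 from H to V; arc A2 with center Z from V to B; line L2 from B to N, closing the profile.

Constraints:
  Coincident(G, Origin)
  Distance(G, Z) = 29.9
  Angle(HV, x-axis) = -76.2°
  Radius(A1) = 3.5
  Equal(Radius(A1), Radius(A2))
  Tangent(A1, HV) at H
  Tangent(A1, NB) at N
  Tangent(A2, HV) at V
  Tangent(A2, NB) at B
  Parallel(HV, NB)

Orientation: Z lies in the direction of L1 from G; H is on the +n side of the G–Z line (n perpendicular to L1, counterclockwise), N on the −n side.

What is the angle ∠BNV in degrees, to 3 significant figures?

13.2°

The slot axis is L1's direction at -76.2°, so u = (cos -76.2°, sin -76.2°) = (0.239, -0.971) and n = (−sin -76.2°, cos -76.2°) = (0.971, 0.239). G is at the origin and Z lies 29.9 along u from G, so Z = 29.9·u = (7.13, -29.0). Tangency of A1 to both parallel lines with radius 3.5 puts H and N at G ± 3.5·n: H = (3.40, 0.835), N = (-3.40, -0.835). Equal radii place V and B the same way about Z: V = Z + 3.5·n = (10.5, -28.2), B = Z − 3.5·n = (3.73, -29.9). Then cos ∠BNV = NB·NV / (|NB||NV|), giving 13.2°.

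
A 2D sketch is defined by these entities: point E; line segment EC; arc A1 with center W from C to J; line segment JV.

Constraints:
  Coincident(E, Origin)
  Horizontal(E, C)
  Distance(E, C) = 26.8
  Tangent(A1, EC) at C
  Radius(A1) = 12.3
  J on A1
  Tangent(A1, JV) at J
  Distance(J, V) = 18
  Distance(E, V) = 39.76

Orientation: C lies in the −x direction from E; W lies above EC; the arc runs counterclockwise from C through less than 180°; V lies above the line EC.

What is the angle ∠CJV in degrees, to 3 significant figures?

125°

E is at the origin; E and C share the same y with |EC| = 26.8 and C on the −x side, so C = (-26.8, 0.00). Since A1 is tangent to EC there, WC ⟂ EC, so W = C + (0, 12.3) = (-26.8, 12.3). Since WJ ⟂ JV (tangency), |WV| = √(12.3² + 18.0²) = 21.8 regardless of where J sits on A1. So V lies on both circle(E, 39.76) and circle(W, 21.8); the above-EC intersection is V = (-21.5, 33.4). J is the foot of the tangent from V: J = (-15.3, 16.6).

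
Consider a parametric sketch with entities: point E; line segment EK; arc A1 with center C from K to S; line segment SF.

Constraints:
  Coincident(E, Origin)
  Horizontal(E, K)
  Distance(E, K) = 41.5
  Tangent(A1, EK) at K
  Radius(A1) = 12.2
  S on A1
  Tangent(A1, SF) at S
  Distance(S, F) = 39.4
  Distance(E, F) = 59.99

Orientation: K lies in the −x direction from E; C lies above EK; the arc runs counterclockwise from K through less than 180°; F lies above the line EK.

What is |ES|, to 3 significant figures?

31.8

E is at the origin; E and K share the same y with |EK| = 41.5 and K on the −x side, so K = (-41.5, 0.00). Since A1 is tangent to EK there, CK ⟂ EK, so C = K + (0, 12.2) = (-41.5, 12.2). Since CS ⟂ SF (tangency), |CF| = √(12.2² + 39.4²) = 41.2 regardless of where S sits on A1. So F lies on both circle(E, 59.99) and circle(C, 41.2); the above-EK intersection is F = (-30.2, 51.9). S is the foot of the tangent from F: S = (-29.3, 12.5).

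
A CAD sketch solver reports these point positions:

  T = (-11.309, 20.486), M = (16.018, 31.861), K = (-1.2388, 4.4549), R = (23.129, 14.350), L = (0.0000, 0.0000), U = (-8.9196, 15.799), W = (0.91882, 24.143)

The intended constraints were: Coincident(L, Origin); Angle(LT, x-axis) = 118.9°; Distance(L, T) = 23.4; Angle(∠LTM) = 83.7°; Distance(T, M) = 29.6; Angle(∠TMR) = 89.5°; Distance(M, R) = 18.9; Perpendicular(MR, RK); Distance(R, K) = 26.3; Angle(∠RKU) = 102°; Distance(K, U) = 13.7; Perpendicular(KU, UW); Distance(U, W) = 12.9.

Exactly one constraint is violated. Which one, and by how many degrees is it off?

Perpendicular(KU, UW) — off by 6.20°.

L = (0.00, 0.00) ✓; LT at 118.9° ✓; |LT| = 23.40 ✓; ∠LTM = 83.70° ✓; |TM| = 29.60 ✓; ∠TMR = 89.50° ✓; |MR| = 18.90 ✓; ∠(MR, RK) = 90.00° ✓; |RK| = 26.30 ✓; ∠RKU = 102.0° ✓; |KU| = 13.70 ✓; ∠(KU, UW) = 83.80° ✗; |UW| = 12.90 ✓.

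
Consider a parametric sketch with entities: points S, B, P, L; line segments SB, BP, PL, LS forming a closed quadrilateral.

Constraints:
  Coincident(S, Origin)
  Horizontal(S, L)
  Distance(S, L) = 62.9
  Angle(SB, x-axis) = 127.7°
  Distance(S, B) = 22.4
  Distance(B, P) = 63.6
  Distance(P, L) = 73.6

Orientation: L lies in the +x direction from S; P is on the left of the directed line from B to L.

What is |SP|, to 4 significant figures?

71.18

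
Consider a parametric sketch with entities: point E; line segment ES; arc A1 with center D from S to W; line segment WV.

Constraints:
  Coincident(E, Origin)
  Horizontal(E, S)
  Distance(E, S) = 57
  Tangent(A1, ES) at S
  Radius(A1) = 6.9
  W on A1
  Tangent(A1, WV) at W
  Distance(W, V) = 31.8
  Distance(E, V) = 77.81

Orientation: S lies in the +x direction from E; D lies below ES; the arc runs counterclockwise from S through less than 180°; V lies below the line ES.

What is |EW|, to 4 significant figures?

52.26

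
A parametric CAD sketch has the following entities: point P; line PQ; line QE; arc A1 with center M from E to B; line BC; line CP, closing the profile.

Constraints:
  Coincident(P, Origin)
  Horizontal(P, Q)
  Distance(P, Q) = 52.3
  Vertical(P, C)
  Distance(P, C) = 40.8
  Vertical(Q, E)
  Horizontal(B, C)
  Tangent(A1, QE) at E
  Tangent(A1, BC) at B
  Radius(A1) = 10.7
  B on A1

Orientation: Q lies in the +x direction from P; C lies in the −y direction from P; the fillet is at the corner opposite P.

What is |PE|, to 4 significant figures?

60.34

P is at the origin; P and Q share the same y with |PQ| = 52.3 and Q on the +x side, so Q = (52.30, 0.000). P and C share the same x with |PC| = 40.8 and C on the −y side, so C = (0.000, -40.80). The virtual corner opposite P is at (52.30, -40.80). Since A1 is tangent to QE there, ME ⟂ QE and tangency of A1 to BC means the radius MB is perpendicular to BC, with radius 10.7, so the center M sits 10.7 in from both sides at M = (41.60, -30.10). That places the tangent points at E = (52.30, -30.10) on QE and B = (41.60, -40.80) on BC. Then |PE| = |E − P| = 60.34.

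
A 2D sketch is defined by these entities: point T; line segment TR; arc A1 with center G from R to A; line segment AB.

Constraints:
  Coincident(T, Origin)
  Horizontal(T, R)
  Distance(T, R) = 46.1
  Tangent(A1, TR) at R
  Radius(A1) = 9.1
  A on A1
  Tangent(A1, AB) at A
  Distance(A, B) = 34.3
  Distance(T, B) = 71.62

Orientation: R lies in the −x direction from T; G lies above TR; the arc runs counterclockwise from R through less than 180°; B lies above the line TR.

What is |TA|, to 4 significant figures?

41.03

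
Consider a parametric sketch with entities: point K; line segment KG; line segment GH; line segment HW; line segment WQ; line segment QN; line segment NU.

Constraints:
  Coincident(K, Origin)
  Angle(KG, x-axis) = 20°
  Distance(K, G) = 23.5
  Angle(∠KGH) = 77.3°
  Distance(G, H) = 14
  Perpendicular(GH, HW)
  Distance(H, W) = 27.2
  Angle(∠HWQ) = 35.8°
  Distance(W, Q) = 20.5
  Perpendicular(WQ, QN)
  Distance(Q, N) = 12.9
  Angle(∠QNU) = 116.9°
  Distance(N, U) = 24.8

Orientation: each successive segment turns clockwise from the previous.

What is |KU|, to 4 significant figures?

30.56

K is at the origin; KG runs at 20.0° with length 23.5, so G = (22.08, 8.037). ∠KGH = 77.3° gives GH at -82.70° from the x-axis; with |GH| = 14.0, H = (23.86, -5.849). GH is perpendicular to HW, so HW runs at -172.7°; with |HW| = 27.2, W = (-3.118, -9.305). ∠HWQ = 35.8° gives WQ at 43.10° from the x-axis; with |WQ| = 20.5, Q = (11.85, 4.702). The perpendicularity gives QN at right angles to WQ, so QN runs at -46.90°; with |QN| = 12.9, N = (20.66, -4.717). ∠QNU = 116.9° gives NU at -110.0° from the x-axis; with |NU| = 24.8, U = (12.18, -28.02). Then |KU| = |U − K| = 30.56.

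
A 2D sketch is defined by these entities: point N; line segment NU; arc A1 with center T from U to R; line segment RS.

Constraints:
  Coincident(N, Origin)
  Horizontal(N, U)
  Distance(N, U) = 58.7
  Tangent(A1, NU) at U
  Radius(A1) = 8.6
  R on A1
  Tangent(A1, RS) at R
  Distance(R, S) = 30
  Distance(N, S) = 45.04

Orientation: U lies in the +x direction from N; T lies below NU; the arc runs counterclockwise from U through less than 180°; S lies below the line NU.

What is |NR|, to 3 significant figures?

51.7

Checks: |TU| = 8.600 ✓; |TR| = 8.600 ✓; ∠(TR, RS) = 90.00° ✓; |RS| = 30.00 ✓; |NS| = 45.04 ✓.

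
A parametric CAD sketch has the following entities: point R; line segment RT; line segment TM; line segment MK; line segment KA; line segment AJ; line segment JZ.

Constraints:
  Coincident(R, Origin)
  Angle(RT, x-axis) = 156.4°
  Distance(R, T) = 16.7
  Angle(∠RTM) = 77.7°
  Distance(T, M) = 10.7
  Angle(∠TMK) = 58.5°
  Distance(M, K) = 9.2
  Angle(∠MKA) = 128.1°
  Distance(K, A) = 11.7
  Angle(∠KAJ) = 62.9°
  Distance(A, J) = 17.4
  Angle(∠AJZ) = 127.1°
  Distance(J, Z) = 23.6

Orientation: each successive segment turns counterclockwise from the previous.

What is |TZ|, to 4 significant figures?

26.83

R is at the origin; RT runs at 156.4° with length 16.7, so T = (-15.30, 6.686). ∠RTM = 77.7° gives TM at -101.3° from the x-axis; with |TM| = 10.7, M = (-17.40, -3.807). ∠TMK = 58.5° gives MK at 20.20° from the x-axis; with |MK| = 9.2, K = (-8.766, -0.6300). ∠MKA = 128.1° gives KA at 72.10° from the x-axis; with |KA| = 11.7, A = (-5.170, 10.50). ∠KAJ = 62.9° gives AJ at -170.8° from the x-axis; with |AJ| = 17.4, J = (-22.35, 7.722). ∠AJZ = 127.1° gives JZ at -117.9° from the x-axis; with |JZ| = 23.6, Z = (-33.39, -13.14). Then |TZ| = |Z − T| = 26.83.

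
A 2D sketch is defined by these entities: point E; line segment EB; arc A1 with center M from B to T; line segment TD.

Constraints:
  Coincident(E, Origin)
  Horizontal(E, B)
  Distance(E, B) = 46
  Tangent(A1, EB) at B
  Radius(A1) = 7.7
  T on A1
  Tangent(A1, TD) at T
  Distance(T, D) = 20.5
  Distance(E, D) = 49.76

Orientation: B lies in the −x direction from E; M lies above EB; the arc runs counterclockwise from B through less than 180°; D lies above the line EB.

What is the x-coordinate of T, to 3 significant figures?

-38.3

Checks: |EB| = 46.00 ✓; ∠(MB, BE) = 90.00° ✓; |MT| = 7.700 ✓; ∠(MT, TD) = 90.00° ✓; |TD| = 20.50 ✓; |ED| = 49.76 ✓.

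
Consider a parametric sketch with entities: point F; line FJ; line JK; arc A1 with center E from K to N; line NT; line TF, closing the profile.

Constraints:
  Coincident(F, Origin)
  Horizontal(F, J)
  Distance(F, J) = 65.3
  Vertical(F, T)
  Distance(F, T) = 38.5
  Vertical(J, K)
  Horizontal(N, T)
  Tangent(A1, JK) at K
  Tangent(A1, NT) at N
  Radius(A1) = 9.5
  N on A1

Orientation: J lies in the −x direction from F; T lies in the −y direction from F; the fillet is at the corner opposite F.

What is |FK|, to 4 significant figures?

71.45

F is at the origin; FJ is horizontal with |FJ| = 65.3 and J on the −x side, so J = (-65.30, 0.000). FT is vertical with |FT| = 38.5 and T on the −y side, so T = (0.000, -38.50). The virtual corner opposite F is at (-65.30, -38.50). Since A1 is tangent to JK there, EK ⟂ JK and A1 meets NT tangentially, so EN is at right angles to NT, with radius 9.5, so the center E sits 9.5 in from both sides at E = (-55.80, -29.00). That places the tangent points at K = (-65.30, -29.00) on JK and N = (-55.80, -38.50) on NT. Then |FK| = |K − F| = 71.45.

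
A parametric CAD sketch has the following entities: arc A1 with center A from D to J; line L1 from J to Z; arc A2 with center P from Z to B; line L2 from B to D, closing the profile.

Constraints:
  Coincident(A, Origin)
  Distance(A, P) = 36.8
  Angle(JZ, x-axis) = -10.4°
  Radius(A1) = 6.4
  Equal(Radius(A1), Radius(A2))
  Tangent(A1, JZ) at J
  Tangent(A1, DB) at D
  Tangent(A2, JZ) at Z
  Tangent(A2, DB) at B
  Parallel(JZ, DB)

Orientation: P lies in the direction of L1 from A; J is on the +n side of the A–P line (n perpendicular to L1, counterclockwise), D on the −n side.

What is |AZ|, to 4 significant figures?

37.35

Tangency of A1 to both parallel lines with radius 6.4 puts J and D at A ± 6.4·n: J = (1.155, 6.295), D = (-1.155, -6.295). Equal radii place Z and B the same way about P: Z = P + 6.4·n = (37.35, -0.3482), B = P − 6.4·n = (35.04, -12.94). Then |AZ| = |Z − A| = 37.35.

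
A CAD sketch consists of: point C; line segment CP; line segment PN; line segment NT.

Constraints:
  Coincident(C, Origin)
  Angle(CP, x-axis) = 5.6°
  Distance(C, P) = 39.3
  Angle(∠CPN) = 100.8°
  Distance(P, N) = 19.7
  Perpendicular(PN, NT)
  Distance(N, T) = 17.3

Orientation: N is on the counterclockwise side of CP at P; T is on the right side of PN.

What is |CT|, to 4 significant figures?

62.11

C is at the origin; CP runs at 5.6° with length 39.3, so P = 39.3·(cos 5.6°, sin 5.6°) = (39.11, 3.835). ∠CPN = 100.8°, so PN runs at 5.6° + (180° − 100.8°) = 84.80° from the x-axis; with |PN| = 19.7, N = P + 19.7·(cos 84.80°, sin 84.80°) = (40.90, 23.45). The perpendicularity gives NT at right angles to PN; with |NT| = 17.3 on the right of PN, T = N + 17.3·(0.9959, -0.09063) = (58.13, 21.89). Then |CT| = |T − C| = 62.11.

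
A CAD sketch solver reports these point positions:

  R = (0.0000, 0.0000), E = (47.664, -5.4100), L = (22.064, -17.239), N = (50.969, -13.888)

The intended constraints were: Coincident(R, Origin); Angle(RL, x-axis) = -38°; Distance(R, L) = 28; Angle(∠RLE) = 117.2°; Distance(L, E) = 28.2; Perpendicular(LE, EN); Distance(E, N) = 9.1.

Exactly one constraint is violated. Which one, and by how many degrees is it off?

Perpendicular(LE, EN) — off by 3.50°.

R = (0.00, 0.00) ✓; RL at -38.00° ✓; |RL| = 28.00 ✓; ∠RLE = 117.2° ✓; |LE| = 28.20 ✓; ∠(LE, EN) = 93.50° ✗; |EN| = 9.099 ✓.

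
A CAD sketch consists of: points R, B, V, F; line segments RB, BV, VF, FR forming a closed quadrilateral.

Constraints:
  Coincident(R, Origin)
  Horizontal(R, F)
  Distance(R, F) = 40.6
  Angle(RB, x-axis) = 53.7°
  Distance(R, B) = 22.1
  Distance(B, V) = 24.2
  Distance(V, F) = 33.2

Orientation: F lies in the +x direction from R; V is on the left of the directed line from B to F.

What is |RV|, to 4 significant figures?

45.78

Checks: |BV| = 24.20 ✓; |VF| = 33.20 ✓.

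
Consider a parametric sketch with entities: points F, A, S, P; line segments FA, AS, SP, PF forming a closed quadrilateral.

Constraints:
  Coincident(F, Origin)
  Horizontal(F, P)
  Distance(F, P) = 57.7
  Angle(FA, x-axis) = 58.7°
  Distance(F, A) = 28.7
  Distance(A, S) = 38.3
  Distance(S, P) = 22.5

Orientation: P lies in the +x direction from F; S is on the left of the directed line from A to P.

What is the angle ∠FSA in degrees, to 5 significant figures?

26.253°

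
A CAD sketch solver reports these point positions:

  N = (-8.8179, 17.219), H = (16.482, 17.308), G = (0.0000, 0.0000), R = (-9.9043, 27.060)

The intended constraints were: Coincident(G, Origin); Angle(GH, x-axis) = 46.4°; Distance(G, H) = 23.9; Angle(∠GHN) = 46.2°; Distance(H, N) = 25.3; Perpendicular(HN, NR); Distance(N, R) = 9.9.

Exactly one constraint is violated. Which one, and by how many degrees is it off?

Perpendicular(HN, NR) — off by 6.10°.

G = (0.00, 0.00) ✓; GH at 46.40° ✓; |GH| = 23.90 ✓; ∠GHN = 46.20° ✓; |HN| = 25.30 ✓; ∠(HN, NR) = 83.90° ✗; |NR| = 9.901 ✓.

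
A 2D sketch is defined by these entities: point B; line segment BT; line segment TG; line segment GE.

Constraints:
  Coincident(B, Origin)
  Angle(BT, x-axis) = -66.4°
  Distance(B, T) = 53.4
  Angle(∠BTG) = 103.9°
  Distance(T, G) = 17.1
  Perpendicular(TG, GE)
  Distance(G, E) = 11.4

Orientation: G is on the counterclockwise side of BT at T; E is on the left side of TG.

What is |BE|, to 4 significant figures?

50.31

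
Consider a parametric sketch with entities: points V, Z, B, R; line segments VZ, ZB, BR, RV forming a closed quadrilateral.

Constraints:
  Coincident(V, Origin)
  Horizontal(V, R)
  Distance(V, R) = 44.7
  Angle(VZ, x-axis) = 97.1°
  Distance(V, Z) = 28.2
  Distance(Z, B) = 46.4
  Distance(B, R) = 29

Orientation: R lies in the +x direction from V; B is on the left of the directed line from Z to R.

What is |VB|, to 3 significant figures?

51.8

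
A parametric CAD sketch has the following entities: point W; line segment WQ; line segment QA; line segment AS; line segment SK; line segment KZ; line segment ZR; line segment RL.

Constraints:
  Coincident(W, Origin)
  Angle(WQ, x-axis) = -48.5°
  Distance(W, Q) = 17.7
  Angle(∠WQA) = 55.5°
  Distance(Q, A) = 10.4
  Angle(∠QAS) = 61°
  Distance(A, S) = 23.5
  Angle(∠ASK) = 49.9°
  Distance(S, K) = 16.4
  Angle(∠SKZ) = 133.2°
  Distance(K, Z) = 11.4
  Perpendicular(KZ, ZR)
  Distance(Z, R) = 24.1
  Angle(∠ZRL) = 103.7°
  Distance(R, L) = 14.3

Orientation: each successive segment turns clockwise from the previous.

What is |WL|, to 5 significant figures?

8.3524

W is at the origin; WQ runs at -48.5° with length 17.7, so Q = (11.728, -13.257). ∠WQA = 55.5° gives QA at -173.00° from the x-axis; with |QA| = 10.4, A = (1.4059, -14.524). ∠QAS = 61.0° gives AS at 68.000° from the x-axis; with |AS| = 23.5, S = (10.209, 7.2649). ∠ASK = 49.9° gives SK at -62.100° from the x-axis; with |SK| = 16.4, K = (17.883, -7.2289). ∠SKZ = 133.2° gives KZ at -108.90° from the x-axis; with |KZ| = 11.4, Z = (14.191, -18.014). KZ is perpendicular to ZR, so ZR runs at 161.10°; with |ZR| = 24.1, R = (-8.6101, -10.208). ∠ZRL = 103.7° gives RL at 84.800° from the x-axis; with |RL| = 14.3, L = (-7.3141, 4.0333). Then |WL| = |L − W| = 8.3524.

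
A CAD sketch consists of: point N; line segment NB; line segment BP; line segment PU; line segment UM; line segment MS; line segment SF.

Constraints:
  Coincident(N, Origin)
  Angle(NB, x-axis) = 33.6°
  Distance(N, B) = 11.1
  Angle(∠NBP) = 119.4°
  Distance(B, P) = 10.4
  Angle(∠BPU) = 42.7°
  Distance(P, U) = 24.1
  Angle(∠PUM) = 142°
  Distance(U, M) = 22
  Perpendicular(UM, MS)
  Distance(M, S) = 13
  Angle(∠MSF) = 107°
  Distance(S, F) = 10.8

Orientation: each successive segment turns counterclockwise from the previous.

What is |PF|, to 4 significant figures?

30.69

N is at the origin; NB runs at 33.6° with length 11.1, so B = (9.245, 6.143). ∠NBP = 119.4° gives BP at 94.20° from the x-axis; with |BP| = 10.4, P = (8.484, 16.51). ∠BPU = 42.7° gives PU at -128.5° from the x-axis; with |PU| = 24.1, U = (-6.519, -2.346). ∠PUM = 142.0° gives UM at -90.50° from the x-axis; with |UM| = 22.0, M = (-6.711, -24.35). UM is perpendicular to MS, so MS runs at -0.5000°; with |MS| = 13.0, S = (6.289, -24.46). ∠MSF = 107.0° gives SF at 72.50° from the x-axis; with |SF| = 10.8, F = (9.536, -14.16). Then |PF| = |F − P| = 30.69.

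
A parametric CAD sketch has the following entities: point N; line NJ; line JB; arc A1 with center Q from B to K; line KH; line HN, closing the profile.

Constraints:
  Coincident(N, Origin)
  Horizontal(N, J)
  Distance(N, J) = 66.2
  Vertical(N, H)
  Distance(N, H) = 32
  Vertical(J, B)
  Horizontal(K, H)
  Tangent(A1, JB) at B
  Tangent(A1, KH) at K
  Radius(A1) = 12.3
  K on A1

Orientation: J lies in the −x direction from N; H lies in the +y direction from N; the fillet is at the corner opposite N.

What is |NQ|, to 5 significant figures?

57.387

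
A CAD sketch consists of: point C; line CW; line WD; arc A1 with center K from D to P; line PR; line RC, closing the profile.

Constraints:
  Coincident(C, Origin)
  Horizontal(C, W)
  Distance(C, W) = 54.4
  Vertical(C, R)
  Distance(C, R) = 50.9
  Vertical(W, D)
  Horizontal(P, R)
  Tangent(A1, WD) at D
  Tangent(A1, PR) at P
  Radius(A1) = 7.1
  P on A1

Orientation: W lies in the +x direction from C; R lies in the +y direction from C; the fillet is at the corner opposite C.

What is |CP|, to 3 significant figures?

69.5

C is at the origin; CW is horizontal with |CW| = 54.4 and W on the +x side, so W = (54.4, 0.00). CR is vertical with |CR| = 50.9 and R on the +y side, so R = (0.00, 50.9). The virtual corner opposite C is at (54.4, 50.9). Tangency of A1 to WD means the radius KD is perpendicular to WD and the tangent condition forces KP to be normal to PR, with radius 7.1, so the center K sits 7.1 in from both sides at K = (47.3, 43.8). That places the tangent points at D = (54.4, 43.8) on WD and P = (47.3, 50.9) on PR. Then |CP| = |P − C| = 69.5.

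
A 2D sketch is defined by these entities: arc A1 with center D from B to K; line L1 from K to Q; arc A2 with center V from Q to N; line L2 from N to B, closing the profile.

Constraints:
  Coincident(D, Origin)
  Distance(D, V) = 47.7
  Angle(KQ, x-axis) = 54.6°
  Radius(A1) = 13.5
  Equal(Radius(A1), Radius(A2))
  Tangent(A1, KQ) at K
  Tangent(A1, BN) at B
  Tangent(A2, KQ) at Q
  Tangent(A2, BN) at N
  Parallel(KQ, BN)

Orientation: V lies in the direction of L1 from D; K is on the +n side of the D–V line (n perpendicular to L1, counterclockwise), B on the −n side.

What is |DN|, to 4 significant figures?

49.57

The slot axis is L1's direction at 54.6°, so u = (cos 54.6°, sin 54.6°) = (0.5793, 0.8151) and n = (−sin 54.6°, cos 54.6°) = (-0.8151, 0.5793). D is at the origin and V lies 47.7 along u from D, so V = 47.7·u = (27.63, 38.88). Tangency of A1 to both parallel lines with radius 13.5 puts K and B at D ± 13.5·n: K = (-11.00, 7.820), B = (11.00, -7.820). Equal radii place Q and N the same way about V: Q = V + 13.5·n = (16.63, 46.70), N = V − 13.5·n = (38.64, 31.06). Then |DN| = |N − D| = 49.57.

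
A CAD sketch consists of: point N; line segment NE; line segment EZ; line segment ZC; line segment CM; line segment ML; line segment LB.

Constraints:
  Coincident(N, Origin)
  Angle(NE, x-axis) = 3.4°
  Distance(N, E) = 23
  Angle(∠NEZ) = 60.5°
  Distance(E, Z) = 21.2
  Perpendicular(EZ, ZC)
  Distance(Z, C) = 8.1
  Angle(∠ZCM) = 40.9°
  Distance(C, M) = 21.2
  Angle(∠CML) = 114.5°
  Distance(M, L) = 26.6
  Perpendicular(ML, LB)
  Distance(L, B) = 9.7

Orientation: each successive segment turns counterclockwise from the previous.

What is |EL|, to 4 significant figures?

37.00

N is at the origin; NE runs at 3.4° with length 23.0, so E = (22.96, 1.364). ∠NEZ = 60.5° gives EZ at 122.9° from the x-axis; with |EZ| = 21.2, Z = (11.44, 19.16). EZ ⟂ ZC, so ZC runs at -147.1°; with |ZC| = 8.1, C = (4.643, 14.76). ∠ZCM = 40.9° gives CM at -8.000° from the x-axis; with |CM| = 21.2, M = (25.64, 11.81). ∠CML = 114.5° gives ML at 57.50° from the x-axis; with |ML| = 26.6, L = (39.93, 34.25). Then |EL| = |L − E| = 37.00.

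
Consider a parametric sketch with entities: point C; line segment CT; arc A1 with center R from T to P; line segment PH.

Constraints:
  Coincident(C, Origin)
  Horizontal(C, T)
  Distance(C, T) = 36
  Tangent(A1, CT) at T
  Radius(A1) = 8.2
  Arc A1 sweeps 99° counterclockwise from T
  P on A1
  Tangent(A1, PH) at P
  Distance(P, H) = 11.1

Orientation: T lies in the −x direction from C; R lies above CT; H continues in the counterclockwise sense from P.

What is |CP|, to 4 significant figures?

29.47

Tangency of A1 to CT means the radius RT is perpendicular to CT, so R = T + (0, 8.2) = (-36.00, 8.200). On A1, T sits at bearing -90° from R; a 99° counterclockwise sweep puts P at bearing 9°, so P = R + 8.2·(cos 9°, sin 9°) = (-27.90, 9.483). Then |CP| = |P − C| = 29.47.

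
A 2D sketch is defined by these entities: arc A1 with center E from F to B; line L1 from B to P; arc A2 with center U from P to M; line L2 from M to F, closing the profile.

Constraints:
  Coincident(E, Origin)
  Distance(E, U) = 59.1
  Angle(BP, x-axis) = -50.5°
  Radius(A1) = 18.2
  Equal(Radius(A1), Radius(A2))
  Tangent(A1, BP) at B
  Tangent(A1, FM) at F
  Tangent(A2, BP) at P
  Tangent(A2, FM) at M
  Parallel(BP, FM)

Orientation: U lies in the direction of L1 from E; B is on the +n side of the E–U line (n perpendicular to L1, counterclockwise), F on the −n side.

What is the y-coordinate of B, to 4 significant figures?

11.58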